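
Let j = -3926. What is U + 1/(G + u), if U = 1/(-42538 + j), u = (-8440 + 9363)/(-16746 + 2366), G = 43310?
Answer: 15118481/9645878030976 ≈ 1.5674e-6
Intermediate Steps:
u = -923/14380 (u = 923/(-14380) = 923*(-1/14380) = -923/14380 ≈ -0.064186)
U = -1/46464 (U = 1/(-42538 - 3926) = 1/(-46464) = -1/46464 ≈ -2.1522e-5)
U + 1/(G + u) = -1/46464 + 1/(43310 - 923/14380) = -1/46464 + 1/(622796877/14380) = -1/46464 + 14380/622796877 = 15118481/9645878030976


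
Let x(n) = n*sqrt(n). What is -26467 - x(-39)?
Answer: -26467 + 39*I*sqrt(39) ≈ -26467.0 + 243.55*I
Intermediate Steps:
x(n) = n**(3/2)
-26467 - x(-39) = -26467 - (-39)**(3/2) = -26467 - (-39)*I*sqrt(39) = -26467 + 39*I*sqrt(39)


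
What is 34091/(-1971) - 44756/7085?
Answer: -4517107/191295 ≈ -23.613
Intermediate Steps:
34091/(-1971) - 44756/7085 = 34091*(-1/1971) - 44756*1/7085 = -467/27 - 44756/7085 = -4517107/191295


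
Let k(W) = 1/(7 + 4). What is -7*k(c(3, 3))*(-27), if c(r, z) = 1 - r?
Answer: 189/11 ≈ 17.182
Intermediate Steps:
k(W) = 1/11
-7*k(c(3, 3))*(-27) = -7*1/11*(-27) = -7/11*(-27) = 189/11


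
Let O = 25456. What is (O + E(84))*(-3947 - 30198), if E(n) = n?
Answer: -872063300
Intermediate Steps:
(O + E(84))*(-3947 - 30198) = (25456 + 84)*(-3947 - 30198) = 25540*(-34145) = -872063300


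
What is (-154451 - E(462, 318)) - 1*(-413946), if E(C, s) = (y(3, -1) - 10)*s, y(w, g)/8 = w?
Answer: 255043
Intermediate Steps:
y(w, g) = 8*w
E(C, s) = 14*s (E(C, s) = (8*3 - 10)*s = (24 - 10)*s = 14*s)
(-154451 - E(462, 318)) - 1*(-413946) = (-154451 - 14*318) - 1*(-413946) = (-154451 - 1*4452) + 413946 = (-154451 - 4452) + 413946 = -158903 + 413946 = 255043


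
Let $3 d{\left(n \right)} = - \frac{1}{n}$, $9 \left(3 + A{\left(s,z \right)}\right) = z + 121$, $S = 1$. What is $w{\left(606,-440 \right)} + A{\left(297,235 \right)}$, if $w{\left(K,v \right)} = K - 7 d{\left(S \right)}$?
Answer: $\frac{5804}{9} \approx 644.89$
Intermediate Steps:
$A{\left(s,z \right)} = \frac{94}{9} + \frac{z}{9}$ ($A{\left(s,z \right)} = -3 + \frac{z + 121}{9} = -3 + \frac{121 + z}{9} = -3 + \left(\frac{121}{9} + \frac{z}{9}\right) = \frac{94}{9} + \frac{z}{9}$)
$d{\left(n \right)} = - \frac{1}{3 n}$ ($d{\left(n \right)} = \frac{\left(-1\right) \frac{1}{n}}{3} = - \frac{1}{3 n}$)
$w{\left(K,v \right)} = \frac{7}{3} + K$ ($w{\left(K,v \right)} = K - 7 \left(- \frac{1}{3 \cdot 1}\right) = K - 7 \left(\left(- \frac{1}{3}\right) 1\right) = K - - \frac{7}{3} = K + \frac{7}{3} = \frac{7}{3} + K$)
$w{\left(606,-440 \right)} + A{\left(297,235 \right)} = \left(\frac{7}{3} + 606\right) + \left(\frac{94}{9} + \frac{1}{9} \cdot 235\right) = \frac{1825}{3} + \left(\frac{94}{9} + \frac{235}{9}\right) = \frac{1825}{3} + \frac{329}{9} = \frac{5804}{9}$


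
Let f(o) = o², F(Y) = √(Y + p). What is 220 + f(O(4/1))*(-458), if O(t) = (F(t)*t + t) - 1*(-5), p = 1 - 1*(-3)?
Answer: -95502 - 65952*√2 ≈ -1.8877e+5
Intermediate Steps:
p = 4 (p = 1 + 3 = 4)
F(Y) = √(4 + Y) (F(Y) = √(Y + 4) = √(4 + Y))
O(t) = 5 + t + t*√(4 + t) (O(t) = (√(4 + t)*t + t) - 1*(-5) = (t*√(4 + t) + t) + 5 = (t + t*√(4 + t)) + 5 = 5 + t + t*√(4 + t))
220 + f(O(4/1))*(-458) = 220 + (5 + 4/1 + (4/1)*√(4 + 4/1))²*(-458) = 220 + (5 + 4*1 + (4*1)*√(4 + 4*1))²*(-458) = 220 + (5 + 4 + 4*√(4 + 4))²*(-458) = 220 + (5 + 4 + 4*√8)²*(-458) = 220 + (5 + 4 + 4*(2*√2))²*(-458) = 220 + (5 + 4 + 8*√2)²*(-458) = 220 + (9 + 8*√2)²*(-458) = 220 - 458*(9 + 8*√2)²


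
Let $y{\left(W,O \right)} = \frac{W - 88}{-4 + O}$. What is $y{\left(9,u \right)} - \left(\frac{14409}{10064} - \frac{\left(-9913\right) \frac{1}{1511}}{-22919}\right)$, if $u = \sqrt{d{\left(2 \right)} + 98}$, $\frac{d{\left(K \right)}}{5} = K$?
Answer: $- \frac{39007805124031}{8016016326448} - \frac{237 \sqrt{3}}{46} \approx -13.79$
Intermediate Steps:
$d{\left(K \right)} = 5 K$
$u = 6 \sqrt{3}$ ($u = \sqrt{5 \cdot 2 + 98} = \sqrt{10 + 98} = \sqrt{108} = 6 \sqrt{3} \approx 10.392$)
$y{\left(W,O \right)} = \frac{-88 + W}{-4 + O}$
$y{\left(9,u \right)} - \left(\frac{14409}{10064} - \frac{\left(-9913\right) \frac{1}{1511}}{-22919}\right) = \frac{-88 + 9}{-4 + 6 \sqrt{3}} - \left(\frac{14409}{10064} - \frac{\left(-9913\right) \frac{1}{1511}}{-22919}\right) = \frac{1}{-4 + 6 \sqrt{3}} \left(-79\right) - \left(\frac{14409}{10064} - \left(-9913\right) \frac{1}{1511} \left(- \frac{1}{22919}\right)\right) = - \frac{79}{-4 + 6 \sqrt{3}} - \frac{498892680649}{348522448976} = - \frac{498892680649}{348522448976} - \frac{79}{-4 + 6 \sqrt{3}}$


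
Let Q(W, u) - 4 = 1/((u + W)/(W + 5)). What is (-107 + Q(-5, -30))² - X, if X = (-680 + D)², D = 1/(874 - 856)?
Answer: -146355805/324 ≈ -4.5172e+5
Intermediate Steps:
D = 1/18 ≈ 0.055556
Q(W, u) = 4 + (5 + W)/(W + u) (Q(W, u) = 4 + 1/((u + W)/(W + 5)) = 4 + 1/((W + u)/(5 + W)) = 4 + (5 + W)/(W + u))
X = 149793121/324 (X = (-680 + 1/18)² = (-12239/18)² = 149793121/324 ≈ 4.6232e+5)
(-107 + Q(-5, -30))² - X = (-107 + (5 + 4*(-30) + 5*(-5))/(-5 - 30))² - 1*149793121/324 = (-107 + (5 - 120 - 25)/(-35))² - 149793121/324 = (-107 - 1/35*(-140))² - 149793121/324 = (-107 + 4)² - 149793121/324 = (-103)² - 149793121/324 = 10609 - 149793121/324 = -146355805/324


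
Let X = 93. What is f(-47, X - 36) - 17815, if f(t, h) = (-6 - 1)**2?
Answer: -17766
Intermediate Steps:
f(t, h) = 49 (f(t, h) = (-7)**2 = 49)
f(-47, X - 36) - 17815 = 49 - 17815 = -17766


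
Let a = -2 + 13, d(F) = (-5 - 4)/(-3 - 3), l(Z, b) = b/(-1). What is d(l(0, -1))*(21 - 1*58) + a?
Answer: -89/2 ≈ -44.500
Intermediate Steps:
l(Z, b) = -b (l(Z, b) = b*(-1) = -b)
d(F) = 3/2 (d(F) = -9/(-6) = -9*(-⅙) = 3/2)
a = 11
d(l(0, -1))*(21 - 1*58) + a = 3*(21 - 1*58)/2 + 11 = 3*(21 - 58)/2 + 11 = (3/2)*(-37) + 11 = -111/2 + 11 = -89/2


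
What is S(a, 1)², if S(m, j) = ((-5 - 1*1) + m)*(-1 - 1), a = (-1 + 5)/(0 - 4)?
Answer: 196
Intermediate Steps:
a = -1 (a = 4/(-4) = 4*(-¼) = -1)
S(m, j) = 12 - 2*m (S(m, j) = ((-5 - 1) + m)*(-2) = (-6 + m)*(-2) = 12 - 2*m)
S(a, 1)² = (12 - 2*(-1))² = (12 + 2)² = 14² = 196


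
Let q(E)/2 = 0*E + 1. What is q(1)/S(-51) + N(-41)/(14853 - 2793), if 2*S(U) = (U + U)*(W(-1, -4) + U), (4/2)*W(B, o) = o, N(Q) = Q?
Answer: -28901/10866060 ≈ -0.0026597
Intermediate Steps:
q(E) = 2 (q(E) = 2*(0*E + 1) = 2*(0 + 1) = 2*1 = 2)
W(B, o) = o/2
S(U) = U*(-2 + U) (S(U) = ((U + U)*((1/2)*(-4) + U))/2 = ((2*U)*(-2 + U))/2 = (2*U*(-2 + U))/2 = U*(-2 + U))
q(1)/S(-51) + N(-41)/(14853 - 2793) = 2/((-51*(-2 - 51))) - 41/(14853 - 2793) = 2/((-51*(-53))) - 41/12060 = 2/2703 - 41*1/12060 = 2*(1/2703) - 41/12060 = 2/2703 - 41/12060 = -28901/10866060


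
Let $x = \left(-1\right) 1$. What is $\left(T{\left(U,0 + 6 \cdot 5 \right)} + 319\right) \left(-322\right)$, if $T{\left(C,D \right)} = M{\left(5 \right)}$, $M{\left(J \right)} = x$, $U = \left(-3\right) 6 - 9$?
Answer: $-102396$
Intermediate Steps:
$x = -1$
$U = -27$ ($U = -18 - 9 = -27$)
$M{\left(J \right)} = -1$
$T{\left(C,D \right)} = -1$
$\left(T{\left(U,0 + 6 \cdot 5 \right)} + 319\right) \left(-322\right) = \left(-1 + 319\right) \left(-322\right) = 318 \left(-322\right) = -102396$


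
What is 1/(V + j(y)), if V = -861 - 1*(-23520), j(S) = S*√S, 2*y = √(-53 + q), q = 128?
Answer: 1/(22659 + 5*2^(¼)*6^(¾)*√10/8) ≈ 4.4115e-5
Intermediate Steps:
y = 5*√3/2 (y = √(-53 + 128)/2 = √75/2 = (5*√3)/2 = 5*√3/2 ≈ 4.3301)
j(S) = S^(3/2)
V = 22659 (V = -861 + 23520 = 22659)
1/(V + j(y)) = 1/(22659 + (5*√3/2)^(3/2)) = 1/(22659 + 5*2^(¼)*6^(¾)*√10/8)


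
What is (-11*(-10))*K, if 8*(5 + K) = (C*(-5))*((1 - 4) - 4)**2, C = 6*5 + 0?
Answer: -203225/2 ≈ -1.0161e+5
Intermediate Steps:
C = 30 (C = 30 + 0 = 30)
K = -3695/4 (K = -5 + ((30*(-5))*((1 - 4) - 4)**2)/8 = -5 + (-150*(-3 - 4)**2)/8 = -5 + (-150*(-7)**2)/8 = -5 + (-150*49)/8 = -5 + (1/8)*(-7350) = -5 - 3675/4 = -3695/4 ≈ -923.75)
(-11*(-10))*K = -11*(-10)*(-3695/4) = 110*(-3695/4) = -203225/2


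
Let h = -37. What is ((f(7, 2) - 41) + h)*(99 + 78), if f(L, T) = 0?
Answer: -13806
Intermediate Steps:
((f(7, 2) - 41) + h)*(99 + 78) = ((0 - 41) - 37)*(99 + 78) = (-41 - 37)*177 = -78*177 = -13806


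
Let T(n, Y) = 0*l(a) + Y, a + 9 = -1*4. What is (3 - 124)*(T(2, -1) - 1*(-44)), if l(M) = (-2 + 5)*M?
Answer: -5203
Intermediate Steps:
a = -13 (a = -9 - 1*4 = -9 - 4 = -13)
l(M) = 3*M
T(n, Y) = Y (T(n, Y) = 0*(3*(-13)) + Y = 0*(-39) + Y = 0 + Y = Y)
(3 - 124)*(T(2, -1) - 1*(-44)) = (3 - 124)*(-1 - 1*(-44)) = -121*(-1 + 44) = -121*43 = -5203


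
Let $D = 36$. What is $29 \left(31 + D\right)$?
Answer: $1943$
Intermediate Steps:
$29 \left(31 + D\right) = 29 \left(31 + 36\right) = 29 \cdot 67 = 1943$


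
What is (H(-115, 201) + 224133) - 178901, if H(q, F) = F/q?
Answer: 5201479/115 ≈ 45230.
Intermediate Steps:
(H(-115, 201) + 224133) - 178901 = (201/(-115) + 224133) - 178901 = (201*(-1/115) + 224133) - 178901 = (-201/115 + 224133) - 178901 = 25775094/115 - 178901 = 5201479/115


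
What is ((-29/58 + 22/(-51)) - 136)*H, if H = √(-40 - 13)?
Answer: -13967*I*√53/102 ≈ -996.88*I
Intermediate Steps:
H = I*√53 (H = √(-53) = I*√53 ≈ 7.2801*I)
((-29/58 + 22/(-51)) - 136)*H = ((-29/58 + 22/(-51)) - 136)*(I*√53) = ((-29*1/58 + 22*(-1/51)) - 136)*(I*√53) = ((-½ - 22/51) - 136)*(I*√53) = (-95/102 - 136)*(I*√53) = -13967*I*√53/102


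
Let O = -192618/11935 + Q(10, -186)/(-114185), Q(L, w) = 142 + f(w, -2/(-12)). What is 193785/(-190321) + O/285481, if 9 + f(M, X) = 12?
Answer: -15079361610837523376/14808988488659652595 ≈ -1.0183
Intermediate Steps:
f(M, X) = 3 (f(M, X) = -9 + 12 = 3)
Q(L, w) = 145 (Q(L, w) = 142 + 3 = 145)
O = -4399163381/272559595 (O = -192618/11935 + 145/(-114185) = -192618*1/11935 + 145*(-1/114185) = -192618/11935 - 29/22837 = -4399163381/272559595 ≈ -16.140)
193785/(-190321) + O/285481 = 193785/(-190321) - 4399163381/272559595/285481 = 193785*(-1/190321) - 4399163381/272559595*1/285481 = -193785/190321 - 4399163381/77810585740195 = -15079361610837523376/14808988488659652595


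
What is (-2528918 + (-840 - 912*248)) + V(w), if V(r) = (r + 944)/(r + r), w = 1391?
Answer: -7667006053/2782 ≈ -2.7559e+6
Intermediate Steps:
V(r) = (944 + r)/(2*r) (V(r) = (944 + r)/((2*r)) = (944 + r)*(1/(2*r)) = (944 + r)/(2*r))
(-2528918 + (-840 - 912*248)) + V(w) = (-2528918 + (-840 - 912*248)) + (½)*(944 + 1391)/1391 = (-2528918 + (-840 - 226176)) + (½)*(1/1391)*2335 = (-2528918 - 227016) + 2335/2782 = -2755934 + 2335/2782 = -7667006053/2782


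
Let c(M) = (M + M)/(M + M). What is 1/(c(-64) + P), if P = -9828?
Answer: -1/9827 ≈ -0.00010176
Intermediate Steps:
c(M) = 1 (c(M) = (2*M)/((2*M)) = (2*M)*(1/(2*M)) = 1)
1/(c(-64) + P) = 1/(1 - 9828) = 1/(-9827) = -1/9827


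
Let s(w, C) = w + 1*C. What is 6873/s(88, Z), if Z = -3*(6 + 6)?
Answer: 6873/52 ≈ 132.17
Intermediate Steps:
Z = -36 (Z = -3*12 = -36)
s(w, C) = C + w (s(w, C) = w + C = C + w)
6873/s(88, Z) = 6873/(-36 + 88) = 6873/52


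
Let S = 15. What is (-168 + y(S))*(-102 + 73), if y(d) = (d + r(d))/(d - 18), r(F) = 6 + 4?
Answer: 15341/3 ≈ 5113.7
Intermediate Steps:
r(F) = 10
y(d) = (10 + d)/(-18 + d) (y(d) = (d + 10)/(d - 18) = (10 + d)/(-18 + d))
(-168 + y(S))*(-102 + 73) = (-168 + (10 + 15)/(-18 + 15))*(-102 + 73) = (-168 + 25/(-3))*(-29) = (-168 - ⅓*25)*(-29) = (-168 - 25/3)*(-29) = -529/3*(-29) = 15341/3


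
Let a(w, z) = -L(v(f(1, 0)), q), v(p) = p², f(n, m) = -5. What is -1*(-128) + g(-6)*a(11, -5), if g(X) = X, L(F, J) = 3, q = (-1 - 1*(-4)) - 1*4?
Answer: 146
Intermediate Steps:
q = -1 (q = (-1 + 4) - 4 = 3 - 4 = -1)
a(w, z) = -3 (a(w, z) = -1*3 = -3)
-1*(-128) + g(-6)*a(11, -5) = -1*(-128) - 6*(-3) = 128 + 18 = 146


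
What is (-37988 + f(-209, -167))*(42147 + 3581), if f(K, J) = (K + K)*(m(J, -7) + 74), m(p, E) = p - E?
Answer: -93285120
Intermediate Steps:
f(K, J) = 2*K*(81 + J) (f(K, J) = (K + K)*((J - 1*(-7)) + 74) = (2*K)*((J + 7) + 74) = (2*K)*((7 + J) + 74) = (2*K)*(81 + J) = 2*K*(81 + J))
(-37988 + f(-209, -167))*(42147 + 3581) = (-37988 + 2*(-209)*(81 - 167))*(42147 + 3581) = (-37988 + 2*(-209)*(-86))*45728 = (-37988 + 35948)*45728 = -2040*45728 = -93285120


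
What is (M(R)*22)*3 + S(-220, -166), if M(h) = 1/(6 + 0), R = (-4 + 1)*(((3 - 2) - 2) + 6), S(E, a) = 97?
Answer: 108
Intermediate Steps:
R = -15 (R = -3*((1 - 2) + 6) = -3*(-1 + 6) = -3*5 = -15)
M(h) = ⅙ (M(h) = 1/6 = ⅙)
(M(R)*22)*3 + S(-220, -166) = ((⅙)*22)*3 + 97 = (11/3)*3 + 97 = 11 + 97 = 108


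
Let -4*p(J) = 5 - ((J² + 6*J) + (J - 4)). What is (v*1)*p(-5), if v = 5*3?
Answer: -285/4 ≈ -71.250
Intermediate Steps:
v = 15
p(J) = -9/4 + J²/4 + 7*J/4 (p(J) = -(5 - ((J² + 6*J) + (J - 4)))/4 = -(5 - ((J² + 6*J) + (-4 + J)))/4 = -(5 - (-4 + J² + 7*J))/4 = -(5 + (4 - J² - 7*J))/4 = -(9 - J² - 7*J)/4 = -9/4 + J²/4 + 7*J/4)
(v*1)*p(-5) = (15*1)*(-9/4 + (¼)*(-5)² + (7/4)*(-5)) = 15*(-9/4 + (¼)*25 - 35/4) = 15*(-9/4 + 25/4 - 35/4) = 15*(-19/4) = -285/4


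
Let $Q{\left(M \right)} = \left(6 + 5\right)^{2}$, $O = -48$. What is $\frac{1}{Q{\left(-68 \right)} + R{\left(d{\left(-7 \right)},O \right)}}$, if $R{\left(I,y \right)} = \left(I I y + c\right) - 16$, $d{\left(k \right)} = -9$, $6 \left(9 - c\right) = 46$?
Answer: $- \frac{3}{11345} \approx -0.00026443$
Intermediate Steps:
$c = \frac{4}{3}$ ($c = 9 - \frac{23}{3} = \frac{4}{3} \approx 1.3333$)
$Q{\left(M \right)} = 121$ ($Q{\left(M \right)} = 11^{2} = 121$)
$R{\left(I,y \right)} = - \frac{44}{3} + y I^{2}$ ($R{\left(I,y \right)} = \left(I I y + \frac{4}{3}\right) - 16 = \left(I^{2} y + \frac{4}{3}\right) - 16 = \left(y I^{2} + \frac{4}{3}\right) - 16 = \left(\frac{4}{3} + y I^{2}\right) - 16 = - \frac{44}{3} + y I^{2}$)
$\frac{1}{Q{\left(-68 \right)} + R{\left(d{\left(-7 \right)},O \right)}} = \frac{1}{121 - \left(\frac{44}{3} + 48 \left(-9\right)^{2}\right)} = \frac{1}{121 - \frac{11708}{3}} = \frac{1}{- \frac{11345}{3}} = - \frac{3}{11345}$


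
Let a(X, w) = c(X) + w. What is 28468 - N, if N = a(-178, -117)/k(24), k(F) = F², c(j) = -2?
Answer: 16397687/576 ≈ 28468.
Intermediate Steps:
a(X, w) = -2 + w
N = -119/576 (N = (-2 - 117)/(24²) = -119/576 ≈ -0.20660)
28468 - N = 28468 - 1*(-119/576) = 28468 + 119/576 = 16397687/576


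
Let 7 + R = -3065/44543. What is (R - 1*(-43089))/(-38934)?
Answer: -1918998461/1734237162 ≈ -1.1065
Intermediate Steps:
R = -314866/44543 (R = -7 - 3065/44543 = -314866/44543 ≈ -7.0688)
(R - 1*(-43089))/(-38934) = (-314866/44543 - 1*(-43089))/(-38934) = (-314866/44543 + 43089)*(-1/38934) = (1918998461/44543)*(-1/38934) = -1918998461/1734237162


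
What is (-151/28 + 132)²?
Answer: 12567025/784 ≈ 16029.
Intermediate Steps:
(-151/28 + 132)² = (3545/28)² = 12567025/784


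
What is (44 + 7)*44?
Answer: 2244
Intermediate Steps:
(44 + 7)*44 = 51*44 = 2244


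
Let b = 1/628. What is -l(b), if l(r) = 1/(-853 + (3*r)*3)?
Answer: 628/535675 ≈ 0.0011724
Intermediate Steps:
b = 1/628 ≈ 0.0015924
l(r) = 1/(-853 + 9*r)
-l(b) = -1/(-853 + 9*(1/628)) = -1/(-853 + 9/628) = -1/(-535675/628) = -1*(-628/535675) = 628/535675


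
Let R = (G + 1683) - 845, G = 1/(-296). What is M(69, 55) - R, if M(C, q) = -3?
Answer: -248935/296 ≈ -841.00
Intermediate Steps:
G = -1/296 ≈ -0.0033784
R = 248047/296 (R = (-1/296 + 1683) - 845 = 498167/296 - 845 = 248047/296 ≈ 838.00)
M(69, 55) - R = -3 - 1*248047/296 = -3 - 248047/296 = -248935/296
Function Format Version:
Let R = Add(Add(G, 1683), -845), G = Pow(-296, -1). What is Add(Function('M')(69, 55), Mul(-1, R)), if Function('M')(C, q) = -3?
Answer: Rational(-248935, 296) ≈ -841.00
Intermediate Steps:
G = Rational(-1, 296) ≈ -0.0033784
R = Rational(248047, 296) (R = Add(Add(Rational(-1, 296), 1683), -845) = Add(Rational(498167, 296), -845) = Rational(248047, 296) ≈ 838.00)
Add(Function('M')(69, 55), Mul(-1, R)) = Add(-3, Mul(-1, Rational(248047, 296))) = Add(-3, Rational(-248047, 296)) = Rational(-248935, 296)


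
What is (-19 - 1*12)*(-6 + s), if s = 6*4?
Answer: -558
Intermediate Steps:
s = 24
(-19 - 1*12)*(-6 + s) = (-19 - 1*12)*(-6 + 24) = (-19 - 12)*18 = -31*18 = -558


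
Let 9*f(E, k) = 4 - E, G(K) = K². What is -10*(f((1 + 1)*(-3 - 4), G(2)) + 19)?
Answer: -210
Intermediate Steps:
f(E, k) = 4/9 - E/9 (f(E, k) = (4 - E)/9 = 4/9 - E/9)
-10*(f((1 + 1)*(-3 - 4), G(2)) + 19) = -10*((4/9 - (1 + 1)*(-3 - 4)/9) + 19) = -10*((4/9 - 2*(-7)/9) + 19) = -10*((4/9 - ⅑*(-14)) + 19) = -10*((4/9 + 14/9) + 19) = -10*(2 + 19) = -10*21 = -210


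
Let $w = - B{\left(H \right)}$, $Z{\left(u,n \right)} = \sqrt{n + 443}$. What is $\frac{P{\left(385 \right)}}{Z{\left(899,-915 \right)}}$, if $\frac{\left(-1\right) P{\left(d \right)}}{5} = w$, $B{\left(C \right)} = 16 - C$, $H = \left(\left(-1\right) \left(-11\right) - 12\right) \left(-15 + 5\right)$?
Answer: $- \frac{15 i \sqrt{118}}{118} \approx - 1.3809 i$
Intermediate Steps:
$Z{\left(u,n \right)} = \sqrt{443 + n}$
$H = 10$ ($H = \left(11 - 12\right) \left(-10\right) = \left(-1\right) \left(-10\right) = 10$)
$w = -6$ ($w = - (16 - 10) = \left(-1\right) 6 = -6$)
$P{\left(d \right)} = 30$ ($P{\left(d \right)} = \left(-5\right) \left(-6\right) = 30$)
$\frac{P{\left(385 \right)}}{Z{\left(899,-915 \right)}} = \frac{30}{\sqrt{443 - 915}} = \frac{30}{\sqrt{-472}} = \frac{30}{2 i \sqrt{118}} = 30 \left(- \frac{i \sqrt{118}}{236}\right) = - \frac{15 i \sqrt{118}}{118}$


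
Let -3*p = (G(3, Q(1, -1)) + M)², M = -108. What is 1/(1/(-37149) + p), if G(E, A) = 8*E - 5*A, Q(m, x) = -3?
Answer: -37149/58955464 ≈ -0.00063012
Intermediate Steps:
G(E, A) = -5*A + 8*E
p = -1587 (p = -((-5*(-3) + 8*3) - 108)²/3 = -((15 + 24) - 108)²/3 = -(39 - 108)²/3 = -⅓*(-69)² = -⅓*4761 = -1587)
1/(1/(-37149) + p) = 1/(1/(-37149) - 1587) = 1/(-1/37149 - 1587) = 1/(-58955464/37149) = -37149/58955464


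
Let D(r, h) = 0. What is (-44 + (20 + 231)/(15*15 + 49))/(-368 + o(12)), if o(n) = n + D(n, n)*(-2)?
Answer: 11805/97544 ≈ 0.12102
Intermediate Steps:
o(n) = n (o(n) = n + 0*(-2) = n + 0 = n)
(-44 + (20 + 231)/(15*15 + 49))/(-368 + o(12)) = (-44 + (20 + 231)/(15*15 + 49))/(-368 + 12) = (-44 + 251/(225 + 49))/(-356) = (-44 + 251/274)*(-1/356) = -11805/274*(-1/356) = 11805/97544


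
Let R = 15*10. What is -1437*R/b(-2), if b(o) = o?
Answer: 107775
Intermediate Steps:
R = 150
-1437*R/b(-2) = -215550/(-2) = -215550*(-1)/2 = -1437*(-75) = 107775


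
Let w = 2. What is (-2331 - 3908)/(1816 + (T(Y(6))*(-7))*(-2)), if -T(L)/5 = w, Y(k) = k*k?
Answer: -6239/1676 ≈ -3.7226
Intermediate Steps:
Y(k) = k²
T(L) = -10 (T(L) = -5*2 = -10)
(-2331 - 3908)/(1816 + (T(Y(6))*(-7))*(-2)) = (-2331 - 3908)/(1816 - 10*(-7)*(-2)) = -6239/(1816 + 70*(-2)) = -6239/(1816 - 140) = -6239/1676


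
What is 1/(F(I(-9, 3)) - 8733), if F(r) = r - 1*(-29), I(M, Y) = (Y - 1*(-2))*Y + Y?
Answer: -1/8686 ≈ -0.00011513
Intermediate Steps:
I(M, Y) = Y + Y*(2 + Y) (I(M, Y) = (Y + 2)*Y + Y = (2 + Y)*Y + Y = Y*(2 + Y) + Y = Y + Y*(2 + Y))
F(r) = 29 + r (F(r) = r + 29 = 29 + r)
1/(F(I(-9, 3)) - 8733) = 1/((29 + 3*(3 + 3)) - 8733) = 1/((29 + 3*6) - 8733) = 1/((29 + 18) - 8733) = 1/(47 - 8733) = 1/(-8686) = -1/8686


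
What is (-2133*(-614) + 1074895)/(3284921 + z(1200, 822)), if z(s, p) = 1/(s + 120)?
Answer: 3147615240/4336095721 ≈ 0.72591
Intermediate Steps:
z(s, p) = 1/(120 + s)
(-2133*(-614) + 1074895)/(3284921 + z(1200, 822)) = (-2133*(-614) + 1074895)/(3284921 + 1/(120 + 1200)) = (1309662 + 1074895)/(3284921 + 1/1320) = 2384557/(3284921 + 1/1320) = 2384557/(4336095721/1320) = 2384557*(1320/4336095721) = 3147615240/4336095721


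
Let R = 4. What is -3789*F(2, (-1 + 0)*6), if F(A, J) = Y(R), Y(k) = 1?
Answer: -3789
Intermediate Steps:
F(A, J) = 1
-3789*F(2, (-1 + 0)*6) = -3789*1 = -3789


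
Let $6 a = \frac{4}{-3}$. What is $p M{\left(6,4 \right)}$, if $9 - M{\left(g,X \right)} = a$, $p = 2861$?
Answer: $\frac{237463}{9} \approx 26385.0$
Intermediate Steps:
$a = - \frac{2}{9}$ ($a = \frac{4 \frac{1}{-3}}{6} = \frac{4 \left(- \frac{1}{3}\right)}{6} = \frac{1}{6} \left(- \frac{4}{3}\right) = - \frac{2}{9} \approx -0.22222$)
$M{\left(g,X \right)} = \frac{83}{9}$ ($M{\left(g,X \right)} = 9 - - \frac{2}{9} = 9 + \frac{2}{9} = \frac{83}{9}$)
$p M{\left(6,4 \right)} = 2861 \cdot \frac{83}{9} = \frac{237463}{9}$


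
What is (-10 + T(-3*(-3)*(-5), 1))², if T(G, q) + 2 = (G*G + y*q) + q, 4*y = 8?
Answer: 4064256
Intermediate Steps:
y = 2 (y = (¼)*8 = 2)
T(G, q) = -2 + G² + 3*q (T(G, q) = -2 + ((G*G + 2*q) + q) = -2 + ((G² + 2*q) + q) = -2 + (G² + 3*q) = -2 + G² + 3*q)
(-10 + T(-3*(-3)*(-5), 1))² = (-10 + (-2 + (-3*(-3)*(-5))² + 3*1))² = (-10 + (-2 + (9*(-5))² + 3))² = (-10 + (-2 + (-45)² + 3))² = (-10 + (-2 + 2025 + 3))² = (-10 + 2026)² = 2016² = 4064256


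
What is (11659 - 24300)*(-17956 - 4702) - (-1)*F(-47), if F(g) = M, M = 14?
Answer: 286419792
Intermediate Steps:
F(g) = 14
(11659 - 24300)*(-17956 - 4702) - (-1)*F(-47) = (11659 - 24300)*(-17956 - 4702) - (-1)*14 = -12641*(-22658) - 1*(-14) = 286419778 + 14 = 286419792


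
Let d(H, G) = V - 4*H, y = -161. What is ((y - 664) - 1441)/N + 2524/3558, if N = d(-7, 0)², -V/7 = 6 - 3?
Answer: -3969376/87171 ≈ -45.536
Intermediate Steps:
V = -21 (V = -7*(6 - 3) = -7*3 = -21)
d(H, G) = -21 - 4*H
N = 49 (N = (-21 - 4*(-7))² = (-21 + 28)² = 7² = 49)
((y - 664) - 1441)/N + 2524/3558 = ((-161 - 664) - 1441)/49 + 2524/3558 = (-825 - 1441)*(1/49) + 2524*(1/3558) = -2266*1/49 + 1262/1779 = -2266/49 + 1262/1779 = -3969376/87171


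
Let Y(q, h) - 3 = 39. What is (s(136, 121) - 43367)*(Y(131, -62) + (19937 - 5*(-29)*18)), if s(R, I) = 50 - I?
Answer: -981220982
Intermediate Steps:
Y(q, h) = 42 (Y(q, h) = 3 + 39 = 42)
(s(136, 121) - 43367)*(Y(131, -62) + (19937 - 5*(-29)*18)) = ((50 - 1*121) - 43367)*(42 + (19937 - 5*(-29)*18)) = ((50 - 121) - 43367)*(42 + (19937 + 145*18)) = (-71 - 43367)*(42 + (19937 + 2610)) = -43438*(42 + 22547) = -43438*22589 = -981220982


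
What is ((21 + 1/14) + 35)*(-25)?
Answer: -19625/14 ≈ -1401.8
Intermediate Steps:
((21 + 1/14) + 35)*(-25) = (295/14 + 35)*(-25) = (785/14)*(-25) = -19625/14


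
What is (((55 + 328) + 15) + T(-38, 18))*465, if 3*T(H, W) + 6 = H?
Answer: 178250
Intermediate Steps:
T(H, W) = -2 + H/3
(((55 + 328) + 15) + T(-38, 18))*465 = (((55 + 328) + 15) + (-2 + (⅓)*(-38)))*465 = ((383 + 15) + (-2 - 38/3))*465 = (398 - 44/3)*465 = (1150/3)*465 = 178250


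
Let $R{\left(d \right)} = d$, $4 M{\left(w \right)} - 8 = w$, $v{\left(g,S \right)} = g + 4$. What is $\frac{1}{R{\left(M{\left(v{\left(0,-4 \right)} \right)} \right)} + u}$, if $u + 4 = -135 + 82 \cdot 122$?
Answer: $\frac{1}{9868} \approx 0.00010134$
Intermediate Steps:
$v{\left(g,S \right)} = 4 + g$
$M{\left(w \right)} = 2 + \frac{w}{4}$
$u = 9865$ ($u = -4 + \left(-135 + 82 \cdot 122\right) = -4 + \left(-135 + 10004\right) = -4 + 9869 = 9865$)
$\frac{1}{R{\left(M{\left(v{\left(0,-4 \right)} \right)} \right)} + u} = \frac{1}{\left(2 + \frac{4 + 0}{4}\right) + 9865} = \frac{1}{\left(2 + \frac{1}{4} \cdot 4\right) + 9865} = \frac{1}{\left(2 + 1\right) + 9865} = \frac{1}{3 + 9865} = \frac{1}{9868}$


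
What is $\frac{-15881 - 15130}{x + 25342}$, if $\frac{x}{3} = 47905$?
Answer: $- \frac{31011}{169057} \approx -0.18344$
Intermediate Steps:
$x = 143715$ ($x = 3 \cdot 47905 = 143715$)
$\frac{-15881 - 15130}{x + 25342} = \frac{-15881 - 15130}{143715 + 25342} = - \frac{31011}{169057}$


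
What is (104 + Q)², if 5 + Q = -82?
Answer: 289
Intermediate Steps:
Q = -87 (Q = -5 - 82 = -87)
(104 + Q)² = (104 - 87)² = 17² = 289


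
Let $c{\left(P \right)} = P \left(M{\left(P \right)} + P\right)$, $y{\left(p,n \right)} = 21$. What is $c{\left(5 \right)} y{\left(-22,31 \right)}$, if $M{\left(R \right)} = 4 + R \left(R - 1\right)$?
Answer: $3045$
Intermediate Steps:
$M{\left(R \right)} = 4 + R \left(-1 + R\right)$ ($M{\left(R \right)} = 4 + R \left(R - 1\right) = 4 + R \left(-1 + R\right)$)
$c{\left(P \right)} = P \left(4 + P^{2}\right)$ ($c{\left(P \right)} = P \left(\left(4 + P^{2} - P\right) + P\right) = P \left(4 + P^{2}\right)$)
$c{\left(5 \right)} y{\left(-22,31 \right)} = 5 \left(4 + 5^{2}\right) 21 = 5 \left(4 + 25\right) 21 = 5 \cdot 29 \cdot 21 = 145 \cdot 21 = 3045$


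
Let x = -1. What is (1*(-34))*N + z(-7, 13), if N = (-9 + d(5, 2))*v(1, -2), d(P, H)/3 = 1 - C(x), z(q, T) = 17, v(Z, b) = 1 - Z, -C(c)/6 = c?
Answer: 17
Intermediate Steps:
C(c) = -6*c
d(P, H) = -15 (d(P, H) = 3*(1 - (-6)*(-1)) = 3*(1 - 1*6) = 3*(1 - 6) = 3*(-5) = -15)
N = 0 (N = (-9 - 15)*(1 - 1*1) = -24*(1 - 1) = -24*0 = 0)
(1*(-34))*N + z(-7, 13) = (1*(-34))*0 + 17 = -34*0 + 17 = 0 + 17 = 17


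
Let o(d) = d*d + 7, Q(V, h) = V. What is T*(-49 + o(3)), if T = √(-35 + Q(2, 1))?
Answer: -33*I*√33 ≈ -189.57*I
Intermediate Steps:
o(d) = 7 + d² (o(d) = d² + 7 = 7 + d²)
T = I*√33 (T = √(-35 + 2) = √(-33) = I*√33 ≈ 5.7446*I)
T*(-49 + o(3)) = (I*√33)*(-49 + (7 + 3²)) = (I*√33)*(-49 + (7 + 9)) = (I*√33)*(-49 + 16) = (I*√33)*(-33) = -33*I*√33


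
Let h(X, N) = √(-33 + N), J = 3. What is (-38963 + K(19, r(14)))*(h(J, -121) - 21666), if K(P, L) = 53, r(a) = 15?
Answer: 843024060 - 38910*I*√154 ≈ 8.4302e+8 - 4.8286e+5*I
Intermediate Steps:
(-38963 + K(19, r(14)))*(h(J, -121) - 21666) = (-38963 + 53)*(√(-33 - 121) - 21666) = -38910*(√(-154) - 21666) = -38910*(I*√154 - 21666) = -38910*(-21666 + I*√154) = 843024060 - 38910*I*√154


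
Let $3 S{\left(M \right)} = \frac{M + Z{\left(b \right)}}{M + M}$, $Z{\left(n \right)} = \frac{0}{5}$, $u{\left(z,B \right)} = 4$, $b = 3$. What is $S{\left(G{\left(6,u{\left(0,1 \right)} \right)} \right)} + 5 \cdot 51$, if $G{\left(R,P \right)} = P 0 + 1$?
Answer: $\frac{1531}{6} \approx 255.17$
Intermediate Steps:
$G{\left(R,P \right)} = 1$ ($G{\left(R,P \right)} = 0 + 1 = 1$)
$Z{\left(n \right)} = 0$ ($Z{\left(n \right)} = 0 \cdot \frac{1}{5} = 0$)
$S{\left(M \right)} = \frac{1}{6}$ ($S{\left(M \right)} = \frac{\left(M + 0\right) \frac{1}{M + M}}{3} = \frac{M \frac{1}{2 M}}{3} = \frac{1}{3} \cdot \frac{1}{2} = \frac{1}{6}$)
$S{\left(G{\left(6,u{\left(0,1 \right)} \right)} \right)} + 5 \cdot 51 = \frac{1}{6} + 5 \cdot 51 = \frac{1}{6} + 255 = \frac{1531}{6}$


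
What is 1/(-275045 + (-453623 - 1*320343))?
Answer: -1/1049011 ≈ -9.5328e-7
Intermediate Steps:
1/(-275045 + (-453623 - 1*320343)) = 1/(-275045 + (-453623 - 320343)) = 1/(-275045 - 773966) = 1/(-1049011) = -1/1049011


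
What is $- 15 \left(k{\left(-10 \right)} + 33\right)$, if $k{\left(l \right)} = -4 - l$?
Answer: $-585$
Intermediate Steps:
$- 15 \left(k{\left(-10 \right)} + 33\right) = - 15 \left(\left(-4 - -10\right) + 33\right) = - 15 \left(\left(-4 + 10\right) + 33\right) = - 15 \left(6 + 33\right) = \left(-15\right) 39 = -585$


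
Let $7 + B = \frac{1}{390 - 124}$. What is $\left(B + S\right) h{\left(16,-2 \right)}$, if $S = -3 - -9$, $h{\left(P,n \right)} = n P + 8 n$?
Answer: $\frac{6360}{133} \approx 47.82$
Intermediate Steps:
$h{\left(P,n \right)} = 8 n + P n$ ($h{\left(P,n \right)} = P n + 8 n = 8 n + P n$)
$S = 6$ ($S = -3 + 9 = 6$)
$B = - \frac{1861}{266}$ ($B = -7 + \frac{1}{390 - 124} = -7 + \frac{1}{266} = - \frac{1861}{266} \approx -6.9962$)
$\left(B + S\right) h{\left(16,-2 \right)} = \left(- \frac{1861}{266} + 6\right) \left(- 2 \left(8 + 16\right)\right) = - \frac{265 \left(\left(-2\right) 24\right)}{266} = \left(- \frac{265}{266}\right) \left(-48\right) = \frac{6360}{133}$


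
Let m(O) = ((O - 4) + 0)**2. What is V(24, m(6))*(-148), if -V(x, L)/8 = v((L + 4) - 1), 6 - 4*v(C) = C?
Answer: -296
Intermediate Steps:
m(O) = (-4 + O)**2 (m(O) = ((-4 + O) + 0)**2 = (-4 + O)**2)
v(C) = 3/2 - C/4
V(x, L) = -6 + 2*L (V(x, L) = -8*(3/2 - ((L + 4) - 1)/4) = -8*(3/2 - ((4 + L) - 1)/4) = -8*(3/2 - (3 + L)/4) = -8*(3/2 + (-3/4 - L/4)) = -8*(3/4 - L/4) = -6 + 2*L)
V(24, m(6))*(-148) = (-6 + 2*(-4 + 6)**2)*(-148) = (-6 + 2*2**2)*(-148) = (-6 + 2*4)*(-148) = (-6 + 8)*(-148) = 2*(-148) = -296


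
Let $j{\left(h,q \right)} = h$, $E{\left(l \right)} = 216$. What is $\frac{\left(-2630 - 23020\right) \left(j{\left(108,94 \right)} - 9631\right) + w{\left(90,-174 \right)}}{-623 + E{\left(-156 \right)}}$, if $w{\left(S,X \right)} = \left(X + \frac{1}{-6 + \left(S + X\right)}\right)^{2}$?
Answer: $- \frac{179890123811}{299700} \approx -6.0023 \cdot 10^{5}$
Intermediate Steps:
$w{\left(S,X \right)} = \left(X + \frac{1}{-6 + S + X}\right)^{2}$
$\frac{\left(-2630 - 23020\right) \left(j{\left(108,94 \right)} - 9631\right) + w{\left(90,-174 \right)}}{-623 + E{\left(-156 \right)}} = \frac{\left(-2630 - 23020\right) \left(108 - 9631\right) + \frac{\left(1 + \left(-174\right)^{2} - -1044 + 90 \left(-174\right)\right)^{2}}{\left(-6 + 90 - 174\right)^{2}}}{-623 + 216} = \frac{\left(-25650\right) \left(-9523\right) + \frac{\left(1 + 30276 + 1044 - 15660\right)^{2}}{8100}}{-407} = \left(244264950 + \frac{15661^{2}}{8100}\right) \left(- \frac{1}{407}\right) = \left(244264950 + \frac{1}{8100} \cdot 245266921\right) \left(- \frac{1}{407}\right) = \left(244264950 + \frac{245266921}{8100}\right) \left(- \frac{1}{407}\right) = \frac{1978791361921}{8100} \left(- \frac{1}{407}\right) = - \frac{179890123811}{299700}$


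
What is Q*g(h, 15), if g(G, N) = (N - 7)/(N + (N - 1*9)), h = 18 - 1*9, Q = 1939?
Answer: 2216/3 ≈ 738.67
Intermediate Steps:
h = 9 (h = 18 - 9 = 9)
g(G, N) = (-7 + N)/(-9 + 2*N) (g(G, N) = (-7 + N)/(N + (N - 9)) = (-7 + N)/(N + (-9 + N)) = (-7 + N)/(-9 + 2*N))
Q*g(h, 15) = 1939*((-7 + 15)/(-9 + 2*15)) = 1939*(8/(-9 + 30)) = 1939*(8/21) = 2216/3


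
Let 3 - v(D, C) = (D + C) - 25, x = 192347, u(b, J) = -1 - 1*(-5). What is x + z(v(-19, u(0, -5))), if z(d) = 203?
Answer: 192550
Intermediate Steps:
u(b, J) = 4 (u(b, J) = -1 + 5 = 4)
v(D, C) = 28 - C - D (v(D, C) = 3 - ((D + C) - 25) = 3 - ((C + D) - 25) = 3 - (-25 + C + D) = 3 + (25 - C - D) = 28 - C - D)
x + z(v(-19, u(0, -5))) = 192347 + 203 = 192550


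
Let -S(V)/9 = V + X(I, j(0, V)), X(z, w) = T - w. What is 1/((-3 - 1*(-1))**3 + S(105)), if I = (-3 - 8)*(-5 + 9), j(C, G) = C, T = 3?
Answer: -1/980 ≈ -0.0010204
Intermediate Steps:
I = -44 (I = -11*4 = -44)
X(z, w) = 3 - w
S(V) = -27 - 9*V (S(V) = -9*(V + (3 - 1*0)) = -9*(V + (3 + 0)) = -9*(V + 3) = -9*(3 + V) = -27 - 9*V)
1/((-3 - 1*(-1))**3 + S(105)) = 1/((-3 - 1*(-1))**3 + (-27 - 9*105)) = 1/((-3 + 1)**3 + (-27 - 945)) = 1/((-2)**3 - 972) = 1/(-8 - 972) = 1/(-980) = -1/980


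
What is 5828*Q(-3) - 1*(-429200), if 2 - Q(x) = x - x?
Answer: 440856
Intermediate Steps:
Q(x) = 2 (Q(x) = 2 - (x - x) = 2 - 1*0 = 2 + 0 = 2)
5828*Q(-3) - 1*(-429200) = 5828*2 - 1*(-429200) = 11656 + 429200 = 440856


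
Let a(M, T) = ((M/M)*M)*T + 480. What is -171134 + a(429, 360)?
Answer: -16214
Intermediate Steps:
a(M, T) = 480 + M*T (a(M, T) = (1*M)*T + 480 = M*T + 480 = 480 + M*T)
-171134 + a(429, 360) = -171134 + (480 + 429*360) = -171134 + (480 + 154440) = -171134 + 154920 = -16214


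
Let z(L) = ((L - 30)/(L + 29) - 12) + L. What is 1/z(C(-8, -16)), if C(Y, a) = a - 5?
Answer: -8/315 ≈ -0.025397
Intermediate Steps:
C(Y, a) = -5 + a
z(L) = -12 + L + (-30 + L)/(29 + L) (z(L) = ((-30 + L)/(29 + L) - 12) + L = (-12 + (-30 + L)/(29 + L)) + L = -12 + L + (-30 + L)/(29 + L))
1/z(C(-8, -16)) = 1/((-378 + (-5 - 16)² + 18*(-5 - 16))/(29 + (-5 - 16))) = 1/((-378 + (-21)² + 18*(-21))/(29 - 21)) = 1/((-378 + 441 - 378)/8) = 1/((⅛)*(-315)) = 1/(-315/8) = -8/315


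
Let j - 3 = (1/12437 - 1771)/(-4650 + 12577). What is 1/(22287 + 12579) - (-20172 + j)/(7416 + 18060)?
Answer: 11555274793420181/14595084313230564 ≈ 0.79172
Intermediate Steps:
j = 273738371/98588099 (j = 3 + (1/12437 - 1771)/(-4650 + 12577) = 3 + (1/12437 - 1771)/7927 = 3 - 22025926/12437*1/7927 = 3 - 22025926/98588099 = 273738371/98588099 ≈ 2.7766)
1/(22287 + 12579) - (-20172 + j)/(7416 + 18060) = 1/(22287 + 12579) - (-20172 + 273738371/98588099)/(7416 + 18060) = 1/34866 - (-1988445394657)/(98588099*25476) = 1/34866 - 1*(-1988445394657/2511630410124) = 1/34866 + 1988445394657/2511630410124 = 11555274793420181/14595084313230564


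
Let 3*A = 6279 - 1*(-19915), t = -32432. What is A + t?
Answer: -71102/3 ≈ -23701.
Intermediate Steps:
A = 26194/3 (A = (6279 - 1*(-19915))/3 = (6279 + 19915)/3 = (1/3)*26194 = 26194/3 ≈ 8731.3)
A + t = 26194/3 - 32432 = -71102/3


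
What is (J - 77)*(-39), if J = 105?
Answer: -1092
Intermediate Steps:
(J - 77)*(-39) = (105 - 77)*(-39) = 28*(-39) = -1092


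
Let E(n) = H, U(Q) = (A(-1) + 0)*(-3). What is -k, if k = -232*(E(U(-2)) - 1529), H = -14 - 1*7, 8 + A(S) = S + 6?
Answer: -359600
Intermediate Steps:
A(S) = -2 + S (A(S) = -8 + (S + 6) = -8 + (6 + S) = -2 + S)
U(Q) = 9 (U(Q) = ((-2 - 1) + 0)*(-3) = (-3 + 0)*(-3) = -3*(-3) = 9)
H = -21 (H = -14 - 7 = -21)
E(n) = -21
k = 359600 (k = -232*(-21 - 1529) = -232*(-1550) = 359600)
-k = -1*359600 = -359600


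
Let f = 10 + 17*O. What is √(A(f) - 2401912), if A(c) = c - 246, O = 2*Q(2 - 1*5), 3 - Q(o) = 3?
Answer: 2*I*√600537 ≈ 1549.9*I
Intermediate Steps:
Q(o) = 0 (Q(o) = 3 - 1*3 = 3 - 3 = 0)
O = 0 (O = 2*0 = 0)
f = 10 (f = 10 + 17*0 = 10 + 0 = 10)
A(c) = -246 + c
√(A(f) - 2401912) = √((-246 + 10) - 2401912) = √(-236 - 2401912) = √(-2402148) = 2*I*√600537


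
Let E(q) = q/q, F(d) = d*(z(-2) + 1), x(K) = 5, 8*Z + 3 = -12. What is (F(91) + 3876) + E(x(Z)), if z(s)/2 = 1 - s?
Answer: 4514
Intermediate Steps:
Z = -15/8 (Z = -3/8 + (⅛)*(-12) = -3/8 - 3/2 = -15/8 ≈ -1.8750)
z(s) = 2 - 2*s (z(s) = 2*(1 - s) = 2 - 2*s)
F(d) = 7*d (F(d) = d*((2 - 2*(-2)) + 1) = d*((2 + 4) + 1) = d*(6 + 1) = d*7 = 7*d)
E(q) = 1
(F(91) + 3876) + E(x(Z)) = (7*91 + 3876) + 1 = (637 + 3876) + 1 = 4513 + 1 = 4514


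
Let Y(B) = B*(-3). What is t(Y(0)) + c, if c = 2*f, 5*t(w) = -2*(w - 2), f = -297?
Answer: -2966/5 ≈ -593.20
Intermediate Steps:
Y(B) = -3*B
t(w) = 4/5 - 2*w/5 (t(w) = (-2*(w - 2))/5 = (-2*(-2 + w))/5 = (4 - 2*w)/5 = 4/5 - 2*w/5)
c = -594 (c = 2*(-297) = -594)
t(Y(0)) + c = (4/5 - (-6)*0/5) - 594 = (4/5 - 2/5*0) - 594 = (4/5 + 0) - 594 = 4/5 - 594 = -2966/5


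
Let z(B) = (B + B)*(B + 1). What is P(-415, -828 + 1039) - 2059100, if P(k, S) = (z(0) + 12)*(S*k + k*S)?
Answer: -4160660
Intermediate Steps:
z(B) = 2*B*(1 + B) (z(B) = (2*B)*(1 + B) = 2*B*(1 + B))
P(k, S) = 24*S*k (P(k, S) = (2*0*(1 + 0) + 12)*(S*k + k*S) = (2*0*1 + 12)*(S*k + S*k) = (0 + 12)*(2*S*k) = 12*(2*S*k) = 24*S*k)
P(-415, -828 + 1039) - 2059100 = 24*(-828 + 1039)*(-415) - 2059100 = 24*211*(-415) - 2059100 = -2101560 - 2059100 = -4160660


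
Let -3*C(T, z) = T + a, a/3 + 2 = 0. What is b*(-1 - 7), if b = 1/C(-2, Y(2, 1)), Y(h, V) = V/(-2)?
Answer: -3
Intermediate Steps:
a = -6 (a = -6 + 3*0 = -6 + 0 = -6)
Y(h, V) = -V/2 (Y(h, V) = V*(-1/2) = -V/2)
C(T, z) = 2 - T/3 (C(T, z) = -(T - 6)/3 = -(-6 + T)/3 = 2 - T/3)
b = 3/8 (b = 1/(2 - 1/3*(-2)) = 1/(2 + 2/3) = 1/(8/3) = 3/8 ≈ 0.37500)
b*(-1 - 7) = 3*(-1 - 7)/8 = (3/8)*(-8) = -3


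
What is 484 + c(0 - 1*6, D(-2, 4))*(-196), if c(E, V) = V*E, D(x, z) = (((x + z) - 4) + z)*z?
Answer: 9892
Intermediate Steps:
D(x, z) = z*(-4 + x + 2*z) (D(x, z) = ((-4 + x + z) + z)*z = (-4 + x + 2*z)*z = z*(-4 + x + 2*z))
c(E, V) = E*V
484 + c(0 - 1*6, D(-2, 4))*(-196) = 484 + ((0 - 1*6)*(4*(-4 - 2 + 2*4)))*(-196) = 484 + ((0 - 6)*(4*(-4 - 2 + 8)))*(-196) = 484 - 24*2*(-196) = 484 - 6*8*(-196) = 484 - 48*(-196) = 484 + 9408 = 9892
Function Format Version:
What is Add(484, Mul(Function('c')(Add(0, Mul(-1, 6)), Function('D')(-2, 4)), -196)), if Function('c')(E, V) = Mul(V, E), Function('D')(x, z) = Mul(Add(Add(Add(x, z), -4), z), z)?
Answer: 9892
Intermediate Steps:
Function('D')(x, z) = Mul(z, Add(-4, x, Mul(2, z))) (Function('D')(x, z) = Mul(Add(Add(-4, x, z), z), z) = Mul(Add(-4, x, Mul(2, z)), z) = Mul(z, Add(-4, x, Mul(2, z))))
Function('c')(E, V) = Mul(E, V)
Add(484, Mul(Function('c')(Add(0, Mul(-1, 6)), Function('D')(-2, 4)), -196)) = Add(484, Mul(Mul(Add(0, Mul(-1, 6)), Mul(4, Add(-4, -2, Mul(2, 4)))), -196)) = Add(484, Mul(Mul(Add(0, -6), Mul(4, Add(-4, -2, 8))), -196)) = Add(484, Mul(Mul(-6, Mul(4, 2)), -196)) = Add(484, Mul(Mul(-6, 8), -196)) = Add(484, Mul(-48, -196)) = Add(484, 9408) = 9892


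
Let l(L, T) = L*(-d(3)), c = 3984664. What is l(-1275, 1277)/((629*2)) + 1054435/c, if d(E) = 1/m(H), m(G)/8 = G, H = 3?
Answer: 90480265/294865136 ≈ 0.30685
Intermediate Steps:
m(G) = 8*G
d(E) = 1/24 (d(E) = 1/(8*3) = 1/24)
l(L, T) = -L/24 (l(L, T) = L*(-1*1/24) = L*(-1/24) = -L/24)
l(-1275, 1277)/((629*2)) + 1054435/c = (-1/24*(-1275))/((629*2)) + 1054435/3984664 = (425/8)/1258 + 1054435*(1/3984664) = (425/8)*(1/1258) + 1054435/3984664 = 25/592 + 1054435/3984664 = 90480265/294865136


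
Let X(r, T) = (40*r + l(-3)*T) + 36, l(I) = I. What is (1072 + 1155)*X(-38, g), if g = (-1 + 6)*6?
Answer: -3505298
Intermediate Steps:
g = 30 (g = 5*6 = 30)
X(r, T) = 36 - 3*T + 40*r (X(r, T) = (40*r - 3*T) + 36 = (-3*T + 40*r) + 36 = 36 - 3*T + 40*r)
(1072 + 1155)*X(-38, g) = (1072 + 1155)*(36 - 3*30 + 40*(-38)) = 2227*(36 - 90 - 1520) = 2227*(-1574) = -3505298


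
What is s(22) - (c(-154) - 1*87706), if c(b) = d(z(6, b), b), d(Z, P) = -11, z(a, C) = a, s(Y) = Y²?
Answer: 88201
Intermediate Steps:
c(b) = -11
s(22) - (c(-154) - 1*87706) = 22² - (-11 - 1*87706) = 484 - (-11 - 87706) = 484 - 1*(-87717) = 484 + 87717 = 88201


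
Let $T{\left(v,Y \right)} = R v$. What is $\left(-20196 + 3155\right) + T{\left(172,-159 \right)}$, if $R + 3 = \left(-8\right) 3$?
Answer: $-21685$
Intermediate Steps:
$R = -27$ ($R = -3 - 24 = -27$)
$T{\left(v,Y \right)} = - 27 v$
$\left(-20196 + 3155\right) + T{\left(172,-159 \right)} = \left(-20196 + 3155\right) - 4644 = -17041 - 4644 = -21685$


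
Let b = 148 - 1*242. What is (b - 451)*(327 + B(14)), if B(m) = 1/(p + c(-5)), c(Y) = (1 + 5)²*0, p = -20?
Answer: -712751/4 ≈ -1.7819e+5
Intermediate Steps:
b = -94 (b = 148 - 242 = -94)
c(Y) = 0 (c(Y) = 6²*0 = 36*0 = 0)
B(m) = -1/20 (B(m) = 1/(-20 + 0) = 1/(-20) = -1/20)
(b - 451)*(327 + B(14)) = (-94 - 451)*(327 - 1/20) = -545*6539/20 = -712751/4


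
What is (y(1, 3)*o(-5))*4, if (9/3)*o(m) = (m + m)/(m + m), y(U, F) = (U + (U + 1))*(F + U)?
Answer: 16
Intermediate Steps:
y(U, F) = (1 + 2*U)*(F + U) (y(U, F) = (U + (1 + U))*(F + U) = (1 + 2*U)*(F + U))
o(m) = ⅓ (o(m) = ((m + m)/(m + m))/3 = ((2*m)/((2*m)))/3 = ((2*m)*(1/(2*m)))/3 = (⅓)*1 = ⅓)
(y(1, 3)*o(-5))*4 = ((3 + 1 + 2*1² + 2*3*1)*(⅓))*4 = ((3 + 1 + 2*1 + 6)*(⅓))*4 = ((3 + 1 + 2 + 6)*(⅓))*4 = (12*(⅓))*4 = 4*4 = 16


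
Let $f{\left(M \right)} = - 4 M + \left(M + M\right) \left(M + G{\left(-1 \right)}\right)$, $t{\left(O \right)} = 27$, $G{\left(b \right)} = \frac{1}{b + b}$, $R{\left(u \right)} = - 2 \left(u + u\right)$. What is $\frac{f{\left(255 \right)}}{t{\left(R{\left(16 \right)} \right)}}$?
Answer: $\frac{42925}{9} \approx 4769.4$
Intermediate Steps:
$R{\left(u \right)} = - 4 u$ ($R{\left(u \right)} = - 2 \cdot 2 u = - 4 u$)
$G{\left(b \right)} = \frac{1}{2 b}$
$f{\left(M \right)} = - 4 M + 2 M \left(- \frac{1}{2} + M\right)$ ($f{\left(M \right)} = - 4 M + \left(M + M\right) \left(M + \frac{1}{2 \left(-1\right)}\right) = - 4 M + 2 M \left(M + \frac{1}{2} \left(-1\right)\right) = - 4 M + 2 M \left(M - \frac{1}{2}\right) = - 4 M + 2 M \left(- \frac{1}{2} + M\right)$)
$\frac{f{\left(255 \right)}}{t{\left(R{\left(16 \right)} \right)}} = \frac{255 \left(-5 + 2 \cdot 255\right)}{27} = 255 \left(-5 + 510\right) \frac{1}{27} = 255 \cdot 505 \cdot \frac{1}{27} = 128775 \cdot \frac{1}{27} = \frac{42925}{9}$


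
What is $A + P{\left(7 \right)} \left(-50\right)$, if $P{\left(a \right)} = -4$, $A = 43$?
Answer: $243$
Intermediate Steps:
$A + P{\left(7 \right)} \left(-50\right) = 43 - -200 = 43 + 200 = 243$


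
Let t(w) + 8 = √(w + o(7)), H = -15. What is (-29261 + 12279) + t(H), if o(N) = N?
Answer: -16990 + 2*I*√2 ≈ -16990.0 + 2.8284*I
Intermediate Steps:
t(w) = -8 + √(7 + w) (t(w) = -8 + √(w + 7) = -8 + √(7 + w))
(-29261 + 12279) + t(H) = (-29261 + 12279) + (-8 + √(7 - 15)) = -16982 + (-8 + √(-8)) = -16982 + (-8 + 2*I*√2) = -16990 + 2*I*√2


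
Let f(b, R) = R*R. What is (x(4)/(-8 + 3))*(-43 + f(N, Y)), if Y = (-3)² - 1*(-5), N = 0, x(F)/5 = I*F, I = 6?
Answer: -3672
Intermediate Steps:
x(F) = 30*F (x(F) = 5*(6*F) = 30*F)
Y = 14 (Y = 9 + 5 = 14)
f(b, R) = R²
(x(4)/(-8 + 3))*(-43 + f(N, Y)) = ((30*4)/(-8 + 3))*(-43 + 14²) = (120/(-5))*(-43 + 196) = -⅕*120*153 = -24*153 = -3672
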